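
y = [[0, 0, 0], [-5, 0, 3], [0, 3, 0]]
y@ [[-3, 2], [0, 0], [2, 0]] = [[0, 0], [21, -10], [0, 0]]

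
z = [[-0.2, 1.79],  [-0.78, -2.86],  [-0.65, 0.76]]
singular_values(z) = [3.48, 0.95]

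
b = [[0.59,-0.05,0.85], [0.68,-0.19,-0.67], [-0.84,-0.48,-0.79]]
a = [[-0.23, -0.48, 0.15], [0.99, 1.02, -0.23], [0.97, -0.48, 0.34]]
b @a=[[0.64,-0.74,0.39], [-0.99,-0.2,-0.08], [-1.05,0.29,-0.28]]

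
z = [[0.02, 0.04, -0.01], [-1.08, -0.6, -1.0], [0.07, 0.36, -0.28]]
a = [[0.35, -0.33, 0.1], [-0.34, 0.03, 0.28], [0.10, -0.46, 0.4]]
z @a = [[-0.01, -0.0, 0.01], [-0.27, 0.8, -0.68], [-0.13, 0.12, -0.00]]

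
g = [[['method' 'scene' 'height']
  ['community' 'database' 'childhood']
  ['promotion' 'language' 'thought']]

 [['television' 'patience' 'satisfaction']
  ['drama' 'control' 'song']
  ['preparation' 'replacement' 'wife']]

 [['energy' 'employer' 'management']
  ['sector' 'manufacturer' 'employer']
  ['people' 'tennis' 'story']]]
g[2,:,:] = [['energy', 'employer', 'management'], ['sector', 'manufacturer', 'employer'], ['people', 'tennis', 'story']]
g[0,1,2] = 'childhood'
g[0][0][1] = 'scene'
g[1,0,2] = 'satisfaction'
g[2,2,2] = 'story'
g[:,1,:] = [['community', 'database', 'childhood'], ['drama', 'control', 'song'], ['sector', 'manufacturer', 'employer']]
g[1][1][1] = 'control'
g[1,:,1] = ['patience', 'control', 'replacement']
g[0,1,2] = 'childhood'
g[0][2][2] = 'thought'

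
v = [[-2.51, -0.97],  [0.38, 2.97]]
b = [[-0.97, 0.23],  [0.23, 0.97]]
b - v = [[1.54,1.2], [-0.15,-2.00]]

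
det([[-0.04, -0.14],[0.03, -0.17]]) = 0.011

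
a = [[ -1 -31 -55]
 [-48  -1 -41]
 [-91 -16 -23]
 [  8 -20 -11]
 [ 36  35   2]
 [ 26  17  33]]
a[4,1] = 35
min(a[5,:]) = 17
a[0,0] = -1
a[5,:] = [26, 17, 33]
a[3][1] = -20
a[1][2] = -41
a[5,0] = 26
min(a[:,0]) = -91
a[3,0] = 8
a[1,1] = -1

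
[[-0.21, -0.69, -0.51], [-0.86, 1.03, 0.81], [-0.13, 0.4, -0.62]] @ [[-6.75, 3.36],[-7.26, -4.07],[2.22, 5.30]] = [[5.29, -0.6], [0.13, -2.79], [-3.4, -5.35]]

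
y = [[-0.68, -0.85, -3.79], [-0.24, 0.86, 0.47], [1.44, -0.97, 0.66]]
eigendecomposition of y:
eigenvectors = [[-0.82+0.00j, (-0.82-0j), 0.56+0.00j], [0.07-0.14j, (0.07+0.14j), (0.76+0j)], [(0.17+0.52j), 0.17-0.52j, (-0.34+0j)]]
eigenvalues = [(0.18+2.24j), (0.18-2.24j), (0.47+0j)]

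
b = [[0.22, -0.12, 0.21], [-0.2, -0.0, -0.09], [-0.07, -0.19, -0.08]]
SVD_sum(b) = [[0.25, -0.05, 0.19], [-0.16, 0.03, -0.13], [-0.06, 0.01, -0.04]] + [[-0.01, -0.07, -0.01], [-0.0, -0.03, -0.00], [-0.03, -0.20, -0.02]] + [[-0.02, -0.0, 0.02], [-0.03, -0.00, 0.04], [0.01, 0.00, -0.01]]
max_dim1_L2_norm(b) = 0.33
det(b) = 0.01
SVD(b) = [[-0.82, -0.32, -0.48], [0.54, -0.16, -0.83], [0.19, -0.94, 0.30]] @ diag([0.3880558932485913, 0.21860340025471714, 0.06344428352589193]) @ [[-0.78, 0.16, -0.61], [0.13, 0.99, 0.10], [0.62, 0.0, -0.79]]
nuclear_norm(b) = 0.67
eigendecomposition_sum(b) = [[(0.2+0j), -0.16+0.00j, (0.14-0j)], [-0.13+0.00j, (0.1+0j), (-0.09+0j)], [(0.03+0j), (-0.02+0j), 0.02-0.00j]] + [[(0.01+0.04j), (0.02+0.06j), 0.03-0.00j], [(-0.03+0j), (-0.05+0.01j), 0.00+0.03j], [-0.05-0.06j, -0.08-0.08j, (-0.05+0.04j)]] + [[0.01-0.04j, 0.02-0.06j, (0.03+0j)], [(-0.03-0j), (-0.05-0.01j), -0.03j], [-0.05+0.06j, (-0.08+0.08j), (-0.05-0.04j)]]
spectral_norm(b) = 0.39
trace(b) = 0.14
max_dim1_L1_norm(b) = 0.55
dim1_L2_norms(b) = [0.33, 0.22, 0.22]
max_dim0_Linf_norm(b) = 0.22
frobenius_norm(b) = 0.45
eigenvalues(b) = [(0.33+0j), (-0.09+0.09j), (-0.09-0.09j)]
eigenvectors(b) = [[(0.83+0j), 0.40+0.23j, (0.4-0.23j)], [(-0.54+0j), -0.20+0.30j, (-0.2-0.3j)], [0.11+0.00j, -0.81+0.00j, (-0.81-0j)]]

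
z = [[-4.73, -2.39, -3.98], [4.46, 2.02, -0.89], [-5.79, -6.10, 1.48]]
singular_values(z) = [10.91, 4.49, 1.57]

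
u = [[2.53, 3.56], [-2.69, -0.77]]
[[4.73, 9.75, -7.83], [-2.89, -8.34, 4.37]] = u @[[0.87,2.91,-1.25], [0.71,0.67,-1.31]]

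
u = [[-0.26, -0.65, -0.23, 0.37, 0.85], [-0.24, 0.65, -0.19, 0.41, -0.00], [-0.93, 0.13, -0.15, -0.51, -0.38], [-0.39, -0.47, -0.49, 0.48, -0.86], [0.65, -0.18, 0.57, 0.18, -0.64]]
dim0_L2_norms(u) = [1.25, 1.06, 0.82, 0.91, 1.42]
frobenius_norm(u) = 2.49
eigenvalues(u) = [(-1.4+0j), (-0.07+0.71j), (-0.07-0.71j), (0.81+0.34j), (0.81-0.34j)]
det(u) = -0.55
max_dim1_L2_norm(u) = 1.26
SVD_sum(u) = [[-0.22, -0.0, -0.13, -0.01, -0.02], [-0.24, -0.00, -0.14, -0.02, -0.02], [-0.81, -0.01, -0.46, -0.05, -0.08], [-0.54, -0.00, -0.31, -0.04, -0.05], [0.69, 0.01, 0.40, 0.04, 0.07]] + [[-0.04, -0.10, -0.09, 0.02, 0.94], [0.00, 0.00, 0.00, -0.0, -0.03], [0.01, 0.04, 0.03, -0.01, -0.35], [0.03, 0.08, 0.07, -0.02, -0.72], [0.03, 0.07, 0.07, -0.01, -0.68]] + [[0.06, -0.50, -0.13, 0.36, -0.07], [-0.03, 0.20, 0.05, -0.15, 0.03], [-0.04, 0.32, 0.08, -0.23, 0.05], [0.08, -0.63, -0.16, 0.45, -0.09], [0.03, -0.21, -0.05, 0.15, -0.03]] + [[-0.01, -0.04, 0.02, -0.05, -0.00], [0.07, 0.45, -0.20, 0.54, 0.02], [-0.03, -0.22, 0.10, -0.26, -0.01], [0.01, 0.08, -0.04, 0.1, 0.0], [-0.01, -0.05, 0.02, -0.06, -0.0]] + [[-0.06, -0.0, 0.10, 0.05, 0.01], [-0.05, -0.0, 0.08, 0.04, 0.01], [-0.06, -0.00, 0.10, 0.05, 0.01], [0.03, 0.00, -0.05, -0.02, -0.00], [-0.08, -0.00, 0.14, 0.06, 0.01]]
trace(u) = 0.08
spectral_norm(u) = 1.43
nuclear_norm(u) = 5.13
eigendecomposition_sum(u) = [[-0.66-0.00j, (-0.14+0j), -0.39-0.00j, 0.00-0.00j, (0.55-0j)],[-0.12-0.00j, -0.02+0.00j, -0.07-0.00j, 0.00-0.00j, (0.1-0j)],[(-0.23-0j), (-0.05+0j), -0.14-0.00j, 0.00-0.00j, (0.19-0j)],[(0.09+0j), (0.02-0j), (0.05+0j), -0.00+0.00j, (-0.07+0j)],[0.69+0.00j, 0.14-0.00j, (0.41+0j), (-0+0j), (-0.57+0j)]] + [[(0.12+0.16j), (0.04+0.16j), (0.15+0.02j), 0.12-0.12j, (0.16+0.2j)], [0.04+0.06j, (0.01+0.06j), 0.05+0.01j, 0.05-0.04j, 0.05+0.08j], [(-0.29-0.08j), (-0.2-0.15j), (-0.19+0.1j), (-0.03+0.24j), -0.37-0.09j], [-0.24+0.02j, (-0.19-0.05j), -0.12+0.13j, (0.04+0.19j), (-0.3+0.03j)], [-0.05+0.15j, -0.08+0.10j, (0.05+0.11j), 0.13+0.02j, -0.06+0.19j]] + [[0.12-0.16j, (0.04-0.16j), (0.15-0.02j), 0.12+0.12j, 0.16-0.20j], [0.04-0.06j, 0.01-0.06j, (0.05-0.01j), (0.05+0.04j), (0.05-0.08j)], [-0.29+0.08j, (-0.2+0.15j), (-0.19-0.1j), -0.03-0.24j, (-0.37+0.09j)], [(-0.24-0.02j), (-0.19+0.05j), -0.12-0.13j, (0.04-0.19j), -0.30-0.03j], [-0.05-0.15j, (-0.08-0.1j), (0.05-0.11j), (0.13-0.02j), (-0.06-0.19j)]] + [[(0.08-0.05j), -0.30+0.12j, -0.06-0.19j, (0.07+0.25j), -0.01-0.13j], [(-0.1-0.03j), 0.32+0.16j, -0.11+0.19j, (0.16-0.24j), (-0.1+0.1j)], [-0.06+0.11j, 0.28-0.32j, (0.19+0.19j), (-0.22-0.25j), 0.08+0.15j], [-0.00-0.08j, -0.05+0.26j, (-0.16-0.04j), (0.2+0.07j), (-0.09-0.05j)], [0.03+0.01j, (-0.08-0.04j), 0.03-0.05j, -0.04+0.06j, (0.03-0.02j)]] + [[0.08+0.05j, -0.30-0.12j, -0.06+0.19j, 0.07-0.25j, (-0.01+0.13j)], [-0.10+0.03j, 0.32-0.16j, (-0.11-0.19j), 0.16+0.24j, (-0.1-0.1j)], [(-0.06-0.11j), (0.28+0.32j), 0.19-0.19j, -0.22+0.25j, 0.08-0.15j], [-0.00+0.08j, (-0.05-0.26j), (-0.16+0.04j), 0.20-0.07j, -0.09+0.05j], [0.03-0.01j, (-0.08+0.04j), 0.03+0.05j, (-0.04-0.06j), (0.03+0.02j)]]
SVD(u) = [[0.18, -0.67, -0.55, 0.08, -0.46], [0.19, 0.02, 0.22, -0.88, -0.38], [0.65, 0.25, 0.35, 0.43, -0.45], [0.44, 0.51, -0.69, -0.16, 0.22], [-0.56, 0.48, -0.23, 0.10, -0.63]] @ diag([1.4302682265543656, 1.4250439180352599, 1.1660179035270257, 0.8287626625921409, 0.27845525588031694]) @ [[-0.86, -0.01, -0.5, -0.06, -0.08], [0.04, 0.11, 0.1, -0.02, -0.99], [-0.1, 0.78, 0.21, -0.57, 0.11], [-0.10, -0.61, 0.27, -0.74, -0.03], [0.48, 0.01, -0.79, -0.36, -0.05]]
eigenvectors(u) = [[0.66+0.00j, 0.34+0.26j, (0.34-0.26j), 0.41+0.20j, 0.41-0.20j], [(0.12+0j), 0.12+0.10j, (0.12-0.1j), (-0.13-0.5j), (-0.13+0.5j)], [0.23+0.00j, -0.64+0.00j, (-0.64-0j), -0.61+0.00j, (-0.61-0j)], [-0.09+0.00j, -0.48+0.18j, -0.48-0.18j, (0.32-0.18j), 0.32+0.18j], [-0.70+0.00j, (-0.01+0.34j), -0.01-0.34j, 0.03+0.12j, (0.03-0.12j)]]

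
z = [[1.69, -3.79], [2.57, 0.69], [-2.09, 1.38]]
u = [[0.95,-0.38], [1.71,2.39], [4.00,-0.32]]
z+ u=[[2.64, -4.17], [4.28, 3.08], [1.91, 1.06]]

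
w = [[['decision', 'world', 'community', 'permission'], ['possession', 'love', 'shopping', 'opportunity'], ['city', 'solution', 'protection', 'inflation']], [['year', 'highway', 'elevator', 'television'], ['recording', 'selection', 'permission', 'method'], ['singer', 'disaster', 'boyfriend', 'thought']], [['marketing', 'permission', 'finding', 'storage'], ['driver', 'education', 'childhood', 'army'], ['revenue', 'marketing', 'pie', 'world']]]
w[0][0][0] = 'decision'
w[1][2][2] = 'boyfriend'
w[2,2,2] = 'pie'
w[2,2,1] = 'marketing'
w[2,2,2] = 'pie'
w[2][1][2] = 'childhood'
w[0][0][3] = 'permission'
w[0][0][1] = 'world'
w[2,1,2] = 'childhood'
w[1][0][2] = 'elevator'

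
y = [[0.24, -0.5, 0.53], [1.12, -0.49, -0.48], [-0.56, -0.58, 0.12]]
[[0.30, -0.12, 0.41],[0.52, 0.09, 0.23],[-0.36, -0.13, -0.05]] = y @[[0.64, 0.07, 0.34],  [0.07, 0.12, -0.15],  [0.34, -0.15, 0.47]]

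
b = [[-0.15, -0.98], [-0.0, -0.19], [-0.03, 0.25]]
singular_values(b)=[1.04, 0.07]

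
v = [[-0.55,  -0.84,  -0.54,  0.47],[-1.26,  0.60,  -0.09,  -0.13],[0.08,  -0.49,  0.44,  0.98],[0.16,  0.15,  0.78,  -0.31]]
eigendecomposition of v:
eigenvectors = [[(-0.77+0j), (0.46+0j), (0.03-0.09j), 0.03+0.09j], [-0.46+0.00j, (0.55+0j), 0.22+0.19j, 0.22-0.19j], [(-0.27+0j), (-0.36+0j), -0.84+0.00j, -0.84-0.00j], [(0.35+0j), (0.6+0j), -0.44+0.03j, (-0.44-0.03j)]]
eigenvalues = [(-1.46+0j), (-0.52+0j), (1.08+0.08j), (1.08-0.08j)]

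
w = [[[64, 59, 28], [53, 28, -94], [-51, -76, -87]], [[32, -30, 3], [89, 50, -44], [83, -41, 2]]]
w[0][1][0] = 53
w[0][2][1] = -76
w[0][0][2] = 28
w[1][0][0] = 32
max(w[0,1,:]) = 53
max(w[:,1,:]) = 89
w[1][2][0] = 83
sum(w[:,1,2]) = -138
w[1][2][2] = 2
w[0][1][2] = -94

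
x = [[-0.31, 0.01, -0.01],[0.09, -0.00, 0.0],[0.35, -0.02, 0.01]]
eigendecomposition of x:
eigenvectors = [[0.65, 0.02, -0.04], [-0.19, -0.36, -0.64], [-0.74, -0.93, 0.77]]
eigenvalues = [-0.3, -0.0, 0.01]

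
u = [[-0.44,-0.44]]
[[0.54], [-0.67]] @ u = [[-0.24, -0.24], [0.29, 0.29]]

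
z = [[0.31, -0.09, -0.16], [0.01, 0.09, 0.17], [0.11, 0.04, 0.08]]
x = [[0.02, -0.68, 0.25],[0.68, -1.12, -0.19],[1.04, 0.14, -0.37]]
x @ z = [[0.03, -0.05, -0.1], [0.18, -0.17, -0.31], [0.28, -0.1, -0.17]]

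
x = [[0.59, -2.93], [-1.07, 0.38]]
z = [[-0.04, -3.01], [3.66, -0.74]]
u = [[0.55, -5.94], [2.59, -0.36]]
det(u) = 15.19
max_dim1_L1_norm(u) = 6.49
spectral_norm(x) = 3.05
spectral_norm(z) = 3.84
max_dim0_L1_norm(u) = 6.3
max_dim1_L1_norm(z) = 4.4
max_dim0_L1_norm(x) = 3.31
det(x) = -2.91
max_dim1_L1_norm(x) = 3.52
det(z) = 11.05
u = x + z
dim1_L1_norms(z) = [3.05, 4.4]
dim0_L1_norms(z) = [3.7, 3.75]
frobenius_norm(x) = 3.20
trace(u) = 0.19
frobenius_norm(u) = 6.51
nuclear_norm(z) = 6.72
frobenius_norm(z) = 4.80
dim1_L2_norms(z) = [3.01, 3.73]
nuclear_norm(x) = 4.01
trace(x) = 0.97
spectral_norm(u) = 6.00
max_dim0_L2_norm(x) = 2.95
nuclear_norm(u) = 8.53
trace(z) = -0.78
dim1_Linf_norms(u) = [5.94, 2.59]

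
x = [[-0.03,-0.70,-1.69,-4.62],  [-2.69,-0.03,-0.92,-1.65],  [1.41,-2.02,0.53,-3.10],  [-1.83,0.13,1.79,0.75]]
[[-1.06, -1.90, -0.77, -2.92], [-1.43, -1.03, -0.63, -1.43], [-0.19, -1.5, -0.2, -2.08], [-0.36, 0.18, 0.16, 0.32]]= x@ [[0.39, 0.15, 0.12, 0.16],[0.15, 0.38, 0.09, 0.32],[0.12, 0.09, 0.17, 0.09],[0.16, 0.32, 0.09, 0.55]]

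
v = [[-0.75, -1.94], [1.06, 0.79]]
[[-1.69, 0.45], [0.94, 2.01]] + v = [[-2.44, -1.49], [2.00, 2.80]]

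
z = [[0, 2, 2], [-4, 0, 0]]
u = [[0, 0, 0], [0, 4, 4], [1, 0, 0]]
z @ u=[[2, 8, 8], [0, 0, 0]]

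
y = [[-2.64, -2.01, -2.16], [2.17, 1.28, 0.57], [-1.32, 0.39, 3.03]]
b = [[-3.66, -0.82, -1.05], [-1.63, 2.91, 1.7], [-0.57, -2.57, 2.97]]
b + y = [[-6.30, -2.83, -3.21], [0.54, 4.19, 2.27], [-1.89, -2.18, 6.0]]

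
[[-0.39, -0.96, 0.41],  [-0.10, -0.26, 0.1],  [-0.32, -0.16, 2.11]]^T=[[-0.39, -0.10, -0.32], [-0.96, -0.26, -0.16], [0.41, 0.1, 2.11]]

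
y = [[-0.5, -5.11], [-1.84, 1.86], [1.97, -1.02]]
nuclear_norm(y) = 8.24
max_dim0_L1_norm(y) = 7.99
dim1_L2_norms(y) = [5.13, 2.62, 2.22]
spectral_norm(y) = 5.56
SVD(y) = [[0.9,  0.42], [-0.37,  0.6], [0.23,  -0.68]] @ diag([5.564624167280112, 2.6764823700002447]) @ [[0.12, -0.99], [-0.99, -0.12]]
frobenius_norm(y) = 6.17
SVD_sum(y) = [[0.61, -4.97], [-0.25, 2.05], [0.15, -1.24]] + [[-1.11, -0.14],[-1.59, -0.19],[1.82, 0.22]]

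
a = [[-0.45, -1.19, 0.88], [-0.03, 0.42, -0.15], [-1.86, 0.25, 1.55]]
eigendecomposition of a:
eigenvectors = [[(0.35-0.39j), 0.35+0.39j, (-0.64+0j)], [(-0.04+0.13j), (-0.04-0.13j), -0.29+0.00j], [0.84+0.00j, 0.84-0.00j, -0.71+0.00j]]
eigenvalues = [(0.77+0.91j), (0.77-0.91j), (-0.01+0j)]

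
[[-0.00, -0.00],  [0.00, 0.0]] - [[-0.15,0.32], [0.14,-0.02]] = [[0.15, -0.32], [-0.14, 0.02]]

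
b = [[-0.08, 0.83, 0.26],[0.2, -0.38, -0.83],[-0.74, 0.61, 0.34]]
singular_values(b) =[1.47, 0.54, 0.48]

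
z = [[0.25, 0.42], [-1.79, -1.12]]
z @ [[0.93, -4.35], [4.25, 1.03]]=[[2.02,-0.65], [-6.42,6.63]]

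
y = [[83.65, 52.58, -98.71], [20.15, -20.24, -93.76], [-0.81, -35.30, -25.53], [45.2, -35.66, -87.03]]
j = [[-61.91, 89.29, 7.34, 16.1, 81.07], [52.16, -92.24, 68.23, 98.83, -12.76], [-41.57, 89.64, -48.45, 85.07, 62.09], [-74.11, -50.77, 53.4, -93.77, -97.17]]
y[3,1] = -35.66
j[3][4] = -97.17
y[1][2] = -93.76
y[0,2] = -98.71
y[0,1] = 52.58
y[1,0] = 20.15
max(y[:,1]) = 52.58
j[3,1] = -50.77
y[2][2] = -25.53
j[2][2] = -48.45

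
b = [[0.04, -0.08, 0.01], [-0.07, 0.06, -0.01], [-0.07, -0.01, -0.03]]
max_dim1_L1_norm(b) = 0.14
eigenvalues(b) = [(0.12+0j), (-0.03+0.01j), (-0.03-0.01j)]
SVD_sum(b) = [[0.06, -0.05, 0.02], [-0.07, 0.06, -0.02], [-0.04, 0.03, -0.01]] + [[-0.02, -0.03, -0.01], [0.0, 0.0, 0.00], [-0.03, -0.04, -0.02]] + [[-0.00,-0.0,0.01], [-0.00,-0.0,0.01], [0.00,0.0,-0.00]]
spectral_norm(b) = 0.13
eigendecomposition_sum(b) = [[0.05-0.00j, (-0.07-0j), (0.01+0j)], [(-0.06+0j), 0.07+0.00j, -0.01+0.00j], [-0.02+0.00j, (0.03+0j), -0.00+0.00j]] + [[-0.01+0.01j, (-0.01+0.01j), 0.00+0.00j], [(-0.01-0.01j), -0.01-0.01j, -0.00+0.00j], [(-0.02-0.11j), (-0.02-0.1j), (-0.01+0j)]] + [[-0.01-0.01j, (-0.01-0.01j), -0j], [(-0.01+0.01j), -0.01+0.01j, (-0-0j)], [(-0.02+0.11j), (-0.02+0.1j), -0.01-0.00j]]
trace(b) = 0.07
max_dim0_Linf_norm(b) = 0.08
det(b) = 0.00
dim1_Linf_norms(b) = [0.08, 0.07, 0.07]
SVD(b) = [[-0.62, -0.51, -0.60],[0.69, 0.02, -0.73],[0.38, -0.86, 0.34]] @ diag([0.13437168366155575, 0.06674143076356275, 0.009477977083289173]) @ [[-0.74, 0.65, -0.18], [0.58, 0.75, 0.31], [0.34, 0.12, -0.93]]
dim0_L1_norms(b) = [0.18, 0.15, 0.05]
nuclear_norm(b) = 0.21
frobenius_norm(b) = 0.15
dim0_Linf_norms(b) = [0.07, 0.08, 0.03]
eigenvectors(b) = [[(0.66+0j), 0.07+0.07j, 0.07-0.07j], [(-0.71+0j), -0.06+0.05j, (-0.06-0.05j)], [-0.26+0.00j, -0.99+0.00j, (-0.99-0j)]]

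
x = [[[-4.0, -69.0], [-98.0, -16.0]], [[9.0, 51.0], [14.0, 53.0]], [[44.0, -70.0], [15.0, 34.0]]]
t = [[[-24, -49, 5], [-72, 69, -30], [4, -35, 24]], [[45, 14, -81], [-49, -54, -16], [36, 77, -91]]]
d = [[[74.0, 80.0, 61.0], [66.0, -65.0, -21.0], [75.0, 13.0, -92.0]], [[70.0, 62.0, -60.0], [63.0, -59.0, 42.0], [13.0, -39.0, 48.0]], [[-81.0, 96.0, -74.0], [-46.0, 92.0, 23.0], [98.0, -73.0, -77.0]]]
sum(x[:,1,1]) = 71.0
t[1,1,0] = -49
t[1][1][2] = -16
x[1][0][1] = 51.0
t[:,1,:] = [[-72, 69, -30], [-49, -54, -16]]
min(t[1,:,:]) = -91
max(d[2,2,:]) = 98.0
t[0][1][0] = -72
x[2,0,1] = -70.0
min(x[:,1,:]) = -98.0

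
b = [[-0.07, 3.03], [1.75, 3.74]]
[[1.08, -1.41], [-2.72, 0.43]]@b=[[-2.54, -2.0], [0.94, -6.63]]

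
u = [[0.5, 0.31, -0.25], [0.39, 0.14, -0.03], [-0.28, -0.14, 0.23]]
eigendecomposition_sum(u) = [[0.53, 0.28, -0.23], [0.31, 0.17, -0.14], [-0.32, -0.17, 0.14]] + [[-0.03, 0.03, -0.02], [0.05, -0.05, 0.04], [-0.00, 0.00, -0.0]] + [[0.0, 0.00, 0.0], [0.03, 0.02, 0.07], [0.04, 0.03, 0.09]]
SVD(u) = [[-0.76, 0.17, 0.63], [-0.47, -0.81, -0.35], [0.45, -0.56, 0.7]] @ diag([0.8377601448797127, 0.16568563806884143, 0.05297366316240492]) @ [[-0.82, -0.43, 0.37],[-0.45, 0.11, -0.89],[-0.35, 0.89, 0.28]]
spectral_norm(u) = 0.84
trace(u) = 0.87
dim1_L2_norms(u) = [0.64, 0.42, 0.39]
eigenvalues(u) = [0.83, -0.08, 0.11]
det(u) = -0.01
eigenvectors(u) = [[-0.77, -0.49, 0.02], [-0.45, 0.87, 0.61], [0.46, -0.05, 0.79]]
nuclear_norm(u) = 1.06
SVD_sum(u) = [[0.52,  0.28,  -0.23],[0.32,  0.17,  -0.14],[-0.31,  -0.16,  0.14]] + [[-0.01, 0.0, -0.03], [0.06, -0.01, 0.12], [0.04, -0.01, 0.08]] + [[-0.01, 0.03, 0.01], [0.01, -0.02, -0.01], [-0.01, 0.03, 0.01]]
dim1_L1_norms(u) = [1.06, 0.56, 0.65]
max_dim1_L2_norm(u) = 0.64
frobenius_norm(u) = 0.86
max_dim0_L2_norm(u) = 0.69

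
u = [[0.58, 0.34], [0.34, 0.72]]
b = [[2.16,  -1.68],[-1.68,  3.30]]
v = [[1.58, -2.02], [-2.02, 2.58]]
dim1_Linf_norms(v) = [2.02, 2.58]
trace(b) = 5.46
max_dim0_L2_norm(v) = 3.28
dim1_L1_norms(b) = [3.84, 4.98]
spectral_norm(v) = 4.16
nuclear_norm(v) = 4.16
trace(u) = 1.30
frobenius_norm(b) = 4.60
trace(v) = 4.16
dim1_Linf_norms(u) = [0.58, 0.72]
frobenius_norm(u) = 1.04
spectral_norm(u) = 1.00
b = v + u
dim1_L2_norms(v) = [2.56, 3.28]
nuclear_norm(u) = 1.30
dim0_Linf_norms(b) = [2.16, 3.3]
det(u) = 0.30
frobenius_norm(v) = 4.16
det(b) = 4.31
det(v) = -0.00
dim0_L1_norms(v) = [3.6, 4.6]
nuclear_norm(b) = 5.46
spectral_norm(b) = 4.50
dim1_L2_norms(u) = [0.67, 0.8]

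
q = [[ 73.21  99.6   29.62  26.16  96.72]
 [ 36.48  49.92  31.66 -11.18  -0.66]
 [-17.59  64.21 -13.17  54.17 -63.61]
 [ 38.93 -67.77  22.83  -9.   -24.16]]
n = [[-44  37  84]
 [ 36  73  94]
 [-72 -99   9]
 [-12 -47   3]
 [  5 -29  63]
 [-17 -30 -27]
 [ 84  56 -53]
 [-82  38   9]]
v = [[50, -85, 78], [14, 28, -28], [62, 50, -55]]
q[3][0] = 38.93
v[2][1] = 50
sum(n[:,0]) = -102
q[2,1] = 64.21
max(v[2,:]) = 62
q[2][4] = -63.61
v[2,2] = -55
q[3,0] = 38.93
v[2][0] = 62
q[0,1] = 99.6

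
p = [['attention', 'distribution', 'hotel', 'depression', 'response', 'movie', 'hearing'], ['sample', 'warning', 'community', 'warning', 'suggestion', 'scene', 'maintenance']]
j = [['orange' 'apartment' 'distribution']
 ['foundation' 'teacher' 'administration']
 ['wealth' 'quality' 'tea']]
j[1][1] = 'teacher'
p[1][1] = 'warning'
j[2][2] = 'tea'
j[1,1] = 'teacher'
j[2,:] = ['wealth', 'quality', 'tea']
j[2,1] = 'quality'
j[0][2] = 'distribution'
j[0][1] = 'apartment'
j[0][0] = 'orange'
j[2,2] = 'tea'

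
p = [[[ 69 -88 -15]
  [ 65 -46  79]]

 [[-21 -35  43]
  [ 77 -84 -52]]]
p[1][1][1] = -84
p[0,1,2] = 79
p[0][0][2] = -15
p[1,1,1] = -84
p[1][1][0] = 77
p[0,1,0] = 65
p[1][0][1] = -35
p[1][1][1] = -84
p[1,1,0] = 77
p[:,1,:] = [[65, -46, 79], [77, -84, -52]]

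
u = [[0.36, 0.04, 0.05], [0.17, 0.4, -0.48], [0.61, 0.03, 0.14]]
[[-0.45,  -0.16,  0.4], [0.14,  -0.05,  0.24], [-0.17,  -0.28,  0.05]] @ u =[[0.05, -0.07, 0.11], [0.19, -0.01, 0.06], [-0.08, -0.12, 0.13]]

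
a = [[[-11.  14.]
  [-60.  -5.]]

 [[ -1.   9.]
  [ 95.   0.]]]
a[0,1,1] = -5.0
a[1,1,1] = 0.0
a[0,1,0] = -60.0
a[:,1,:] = [[-60.0, -5.0], [95.0, 0.0]]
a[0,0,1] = 14.0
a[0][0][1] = 14.0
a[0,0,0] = -11.0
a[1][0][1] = 9.0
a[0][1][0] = -60.0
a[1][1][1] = 0.0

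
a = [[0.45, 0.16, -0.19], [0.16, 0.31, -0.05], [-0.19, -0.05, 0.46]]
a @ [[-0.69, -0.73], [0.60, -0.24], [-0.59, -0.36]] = [[-0.10,-0.30], [0.11,-0.17], [-0.17,-0.01]]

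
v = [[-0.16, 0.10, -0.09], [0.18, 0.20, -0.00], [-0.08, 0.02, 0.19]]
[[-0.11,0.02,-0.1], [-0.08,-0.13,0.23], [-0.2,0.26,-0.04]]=v @ [[0.53, -0.71, 0.83], [-0.88, -0.0, 0.40], [-0.75, 1.09, 0.09]]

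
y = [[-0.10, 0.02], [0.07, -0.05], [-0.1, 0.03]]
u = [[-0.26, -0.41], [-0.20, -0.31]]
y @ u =[[0.02, 0.03], [-0.01, -0.01], [0.02, 0.03]]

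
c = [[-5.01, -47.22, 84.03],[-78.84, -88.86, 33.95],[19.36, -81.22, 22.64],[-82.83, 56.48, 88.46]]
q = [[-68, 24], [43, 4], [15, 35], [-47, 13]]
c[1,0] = -78.84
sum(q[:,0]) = -57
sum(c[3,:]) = 62.10999999999999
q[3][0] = -47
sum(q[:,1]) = 76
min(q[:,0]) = -68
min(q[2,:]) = 15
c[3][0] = -82.83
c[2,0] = 19.36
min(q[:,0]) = -68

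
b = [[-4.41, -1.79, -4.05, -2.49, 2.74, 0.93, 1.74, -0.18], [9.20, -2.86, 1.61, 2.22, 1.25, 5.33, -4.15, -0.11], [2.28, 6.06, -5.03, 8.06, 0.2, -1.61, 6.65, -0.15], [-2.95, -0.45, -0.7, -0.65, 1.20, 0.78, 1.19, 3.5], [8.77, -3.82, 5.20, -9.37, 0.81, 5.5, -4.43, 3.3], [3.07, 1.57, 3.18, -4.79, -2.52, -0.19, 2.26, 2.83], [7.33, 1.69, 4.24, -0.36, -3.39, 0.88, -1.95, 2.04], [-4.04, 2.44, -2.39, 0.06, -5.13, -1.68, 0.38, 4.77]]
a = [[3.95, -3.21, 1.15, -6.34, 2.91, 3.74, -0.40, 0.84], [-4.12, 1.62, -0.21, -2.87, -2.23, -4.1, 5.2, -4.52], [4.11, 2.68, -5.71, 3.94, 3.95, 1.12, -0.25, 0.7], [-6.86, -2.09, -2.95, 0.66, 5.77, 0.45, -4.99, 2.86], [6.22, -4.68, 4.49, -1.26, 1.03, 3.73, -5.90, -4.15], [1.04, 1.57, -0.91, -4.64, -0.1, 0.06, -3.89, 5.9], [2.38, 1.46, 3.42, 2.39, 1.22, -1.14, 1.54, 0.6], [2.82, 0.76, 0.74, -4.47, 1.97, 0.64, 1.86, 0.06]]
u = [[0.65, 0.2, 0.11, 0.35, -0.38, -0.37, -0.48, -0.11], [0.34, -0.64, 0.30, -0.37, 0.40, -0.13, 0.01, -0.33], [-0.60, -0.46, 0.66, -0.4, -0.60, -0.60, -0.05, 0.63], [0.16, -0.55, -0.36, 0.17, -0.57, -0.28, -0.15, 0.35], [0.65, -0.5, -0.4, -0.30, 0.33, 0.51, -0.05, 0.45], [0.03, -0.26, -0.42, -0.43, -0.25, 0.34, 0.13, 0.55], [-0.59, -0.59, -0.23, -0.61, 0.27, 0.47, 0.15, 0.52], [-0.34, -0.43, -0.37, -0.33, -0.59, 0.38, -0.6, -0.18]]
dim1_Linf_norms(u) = [0.65, 0.64, 0.66, 0.57, 0.65, 0.55, 0.61, 0.6]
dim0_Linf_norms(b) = [9.2, 6.06, 5.2, 9.37, 5.13, 5.5, 6.65, 4.77]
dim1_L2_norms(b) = [7.53, 12.15, 13.38, 5.05, 16.36, 8.03, 9.74, 8.95]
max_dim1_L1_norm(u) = 4.0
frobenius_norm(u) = 3.32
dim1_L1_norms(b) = [18.33, 26.73, 30.04, 11.42, 41.2, 20.41, 21.88, 20.89]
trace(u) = 1.48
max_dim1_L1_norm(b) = 41.2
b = u @ a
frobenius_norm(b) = 30.27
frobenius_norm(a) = 26.41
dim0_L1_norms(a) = [31.5, 18.07, 19.58, 26.57, 19.18, 14.98, 24.03, 19.63]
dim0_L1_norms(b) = [42.05, 20.68, 26.4, 28.0, 17.24, 16.9, 22.75, 16.88]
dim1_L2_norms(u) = [1.06, 1.02, 1.51, 1.02, 1.22, 0.96, 1.31, 1.2]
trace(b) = -9.51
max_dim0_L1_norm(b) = 42.05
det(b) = 42058.19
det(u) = -0.04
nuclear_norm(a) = 64.07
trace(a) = 3.21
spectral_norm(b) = 22.46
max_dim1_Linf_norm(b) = 9.37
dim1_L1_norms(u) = [2.65, 2.52, 4.0, 2.59, 3.19, 2.41, 3.43, 3.22]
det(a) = -935492.44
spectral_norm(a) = 15.56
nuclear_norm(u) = 7.92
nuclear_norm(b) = 64.27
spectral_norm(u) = 2.00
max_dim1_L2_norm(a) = 12.22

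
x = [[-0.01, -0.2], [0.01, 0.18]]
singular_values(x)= [0.27, 0.0]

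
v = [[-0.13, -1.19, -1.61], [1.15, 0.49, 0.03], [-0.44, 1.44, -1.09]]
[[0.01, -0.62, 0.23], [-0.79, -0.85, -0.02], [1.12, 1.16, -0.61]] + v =[[-0.12, -1.81, -1.38], [0.36, -0.36, 0.01], [0.68, 2.6, -1.70]]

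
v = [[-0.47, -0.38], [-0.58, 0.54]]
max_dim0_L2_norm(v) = 0.75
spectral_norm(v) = 0.80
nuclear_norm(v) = 1.39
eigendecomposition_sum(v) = [[-0.57, -0.18], [-0.28, -0.09]] + [[0.1, -0.2], [-0.3, 0.63]]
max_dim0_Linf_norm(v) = 0.58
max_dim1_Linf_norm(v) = 0.58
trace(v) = 0.07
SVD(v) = [[-0.23, -0.97], [-0.97, 0.23]] @ diag([0.8026725797620007, 0.5907763787578297]) @ [[0.84, -0.54], [0.54, 0.84]]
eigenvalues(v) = [-0.65, 0.72]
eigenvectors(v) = [[-0.90, 0.30], [-0.44, -0.95]]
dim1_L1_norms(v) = [0.85, 1.12]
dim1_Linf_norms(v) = [0.47, 0.58]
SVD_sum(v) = [[-0.16, 0.10], [-0.66, 0.42]] + [[-0.31, -0.48], [0.08, 0.12]]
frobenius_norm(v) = 1.00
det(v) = -0.47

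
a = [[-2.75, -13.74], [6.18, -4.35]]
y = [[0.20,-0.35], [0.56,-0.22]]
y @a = [[-2.71, -1.23], [-2.90, -6.74]]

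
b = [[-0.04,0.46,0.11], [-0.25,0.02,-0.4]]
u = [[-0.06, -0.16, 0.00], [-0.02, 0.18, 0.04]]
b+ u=[[-0.10, 0.3, 0.11], [-0.27, 0.2, -0.36]]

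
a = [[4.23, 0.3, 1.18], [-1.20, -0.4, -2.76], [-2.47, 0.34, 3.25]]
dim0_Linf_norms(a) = [4.23, 0.4, 3.25]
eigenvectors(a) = [[-0.14-0.44j, (-0.14+0.44j), (0.03+0j)], [-0.37+0.28j, -0.37-0.28j, -0.99+0.00j], [(0.75+0j), 0.75-0.00j, 0.13+0.00j]]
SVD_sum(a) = [[4.29,0.18,0.28],[-1.39,-0.06,-0.09],[-2.23,-0.10,-0.15]] + [[-0.06, 0.12, 0.9], [0.19, -0.34, -2.67], [-0.24, 0.43, 3.4]] + [[-0.0, 0.00, -0.0], [-0.0, 0.00, -0.00], [-0.00, 0.00, -0.00]]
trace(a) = 7.08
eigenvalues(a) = [(3.54+1.56j), (3.54-1.56j), 0j]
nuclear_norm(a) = 9.51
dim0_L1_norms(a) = [7.9, 1.04, 7.19]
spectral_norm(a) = 5.05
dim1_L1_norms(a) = [5.71, 4.36, 6.06]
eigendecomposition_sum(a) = [[(2.12+0.11j), (0.15-0.16j), 0.59-1.23j], [(-0.6-2.08j), (-0.2-0.09j), (-1.38-0.16j)], [(-1.23+3.26j), (0.17+0.31j), (1.63+1.54j)]] + [[2.12-0.11j, (0.15+0.16j), (0.59+1.23j)], [(-0.6+2.08j), (-0.2+0.09j), (-1.38+0.16j)], [-1.23-3.26j, (0.17-0.31j), 1.63-1.54j]] + [[(-0-0j),(-0+0j),-0.00+0.00j],[0.00+0.00j,-0j,0.00-0.00j],[-0.00-0.00j,(-0+0j),-0.00+0.00j]]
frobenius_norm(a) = 6.74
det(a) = 0.04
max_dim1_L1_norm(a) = 6.06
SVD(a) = [[-0.85,0.2,0.48], [0.28,-0.61,0.75], [0.44,0.77,0.46]] @ diag([5.048834074196695, 4.458830743021932, 0.0017018557211684235]) @ [[-1.00, -0.04, -0.06], [-0.07, 0.13, 0.99], [-0.03, 0.99, -0.13]]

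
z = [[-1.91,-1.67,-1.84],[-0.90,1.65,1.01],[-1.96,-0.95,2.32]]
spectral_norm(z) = 3.34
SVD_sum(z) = [[0.35, -0.68, -1.77], [-0.31, 0.59, 1.54], [-0.39, 0.76, 1.97]] + [[-1.94, -1.41, 0.16], [0.14, 0.1, -0.01], [-1.85, -1.34, 0.15]] + [[-0.32, 0.42, -0.23], [-0.74, 0.96, -0.51], [0.28, -0.37, 0.20]]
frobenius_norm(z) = 4.95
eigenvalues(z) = [-2.83, 2.63, 2.26]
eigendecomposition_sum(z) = [[-2.45, -1.05, -0.67], [-0.27, -0.12, -0.07], [-0.98, -0.42, -0.27]] + [[1.66, 1.62, -4.59], [-2.97, -2.9, 8.22], [-1.40, -1.37, 3.87]] + [[-1.12, -2.24, 3.42], [2.34, 4.67, -7.13], [0.42, 0.84, -1.28]]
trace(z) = 2.06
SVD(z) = [[-0.58, -0.72, -0.38], [0.50, 0.05, -0.86], [0.64, -0.69, 0.33]] @ diag([3.3393770465061094, 3.323475485732714, 1.5181474358578726]) @ [[-0.18, 0.35, 0.92], [0.81, 0.59, -0.07], [0.56, -0.73, 0.39]]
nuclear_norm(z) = 8.18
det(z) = -16.85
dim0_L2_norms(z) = [2.88, 2.53, 3.13]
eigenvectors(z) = [[-0.92,-0.45,0.43], [-0.1,0.81,-0.89], [-0.37,0.38,-0.16]]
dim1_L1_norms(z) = [5.42, 3.56, 5.23]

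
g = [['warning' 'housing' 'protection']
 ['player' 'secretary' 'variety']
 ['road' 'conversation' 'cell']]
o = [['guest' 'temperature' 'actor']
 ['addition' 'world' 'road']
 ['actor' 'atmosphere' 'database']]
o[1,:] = ['addition', 'world', 'road']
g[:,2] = ['protection', 'variety', 'cell']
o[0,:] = ['guest', 'temperature', 'actor']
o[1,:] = ['addition', 'world', 'road']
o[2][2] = 'database'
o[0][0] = 'guest'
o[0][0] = 'guest'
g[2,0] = 'road'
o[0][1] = 'temperature'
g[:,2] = ['protection', 'variety', 'cell']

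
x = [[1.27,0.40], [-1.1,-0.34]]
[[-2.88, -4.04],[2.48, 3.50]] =x @[[-1.38, -3.23], [-2.82, 0.16]]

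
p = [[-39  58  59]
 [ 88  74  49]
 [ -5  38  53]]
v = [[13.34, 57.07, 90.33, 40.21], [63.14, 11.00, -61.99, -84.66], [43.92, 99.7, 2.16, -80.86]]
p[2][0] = -5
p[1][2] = 49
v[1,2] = -61.99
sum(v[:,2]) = 30.499999999999996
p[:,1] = [58, 74, 38]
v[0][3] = 40.21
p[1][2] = 49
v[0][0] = 13.34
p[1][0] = 88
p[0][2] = 59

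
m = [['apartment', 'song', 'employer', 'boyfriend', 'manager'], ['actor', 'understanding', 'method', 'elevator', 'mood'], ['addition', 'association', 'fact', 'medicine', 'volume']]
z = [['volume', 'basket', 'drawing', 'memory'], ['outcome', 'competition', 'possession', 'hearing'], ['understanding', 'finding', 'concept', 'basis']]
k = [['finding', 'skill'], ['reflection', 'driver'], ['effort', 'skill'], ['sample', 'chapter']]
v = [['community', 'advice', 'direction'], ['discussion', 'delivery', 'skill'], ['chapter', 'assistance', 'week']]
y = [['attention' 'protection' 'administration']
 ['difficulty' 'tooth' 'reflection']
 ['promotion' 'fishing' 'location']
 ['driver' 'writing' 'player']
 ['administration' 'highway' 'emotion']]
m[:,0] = ['apartment', 'actor', 'addition']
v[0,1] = 'advice'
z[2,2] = 'concept'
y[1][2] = 'reflection'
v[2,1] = 'assistance'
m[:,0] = ['apartment', 'actor', 'addition']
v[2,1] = 'assistance'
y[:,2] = ['administration', 'reflection', 'location', 'player', 'emotion']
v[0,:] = ['community', 'advice', 'direction']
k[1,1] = 'driver'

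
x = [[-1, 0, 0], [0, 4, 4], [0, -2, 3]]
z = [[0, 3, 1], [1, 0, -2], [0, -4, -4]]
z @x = [[0, 10, 15], [-1, 4, -6], [0, -8, -28]]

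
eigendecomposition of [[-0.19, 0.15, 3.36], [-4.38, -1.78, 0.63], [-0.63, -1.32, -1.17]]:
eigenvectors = [[-0.57+0.00j, 0.11-0.43j, 0.11+0.43j], [(0.77+0j), 0.80+0.00j, (0.8-0j)], [(-0.28+0j), (0.23+0.34j), (0.23-0.34j)]]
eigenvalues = [(1.23+0j), (-2.18+2.62j), (-2.18-2.62j)]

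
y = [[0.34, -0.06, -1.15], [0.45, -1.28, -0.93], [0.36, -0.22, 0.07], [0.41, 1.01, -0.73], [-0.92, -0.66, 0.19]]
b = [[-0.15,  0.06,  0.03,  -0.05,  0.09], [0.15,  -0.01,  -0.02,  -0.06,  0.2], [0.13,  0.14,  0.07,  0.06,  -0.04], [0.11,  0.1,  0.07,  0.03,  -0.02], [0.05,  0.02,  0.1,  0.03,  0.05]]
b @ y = [[-0.12, -0.18, 0.17], [-0.17, -0.18, -0.08], [0.19, -0.12, -0.33], [0.14, -0.11, -0.24], [0.03, -0.05, -0.08]]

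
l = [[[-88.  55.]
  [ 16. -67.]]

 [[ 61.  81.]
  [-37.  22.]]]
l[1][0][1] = 81.0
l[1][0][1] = 81.0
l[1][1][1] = 22.0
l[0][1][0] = 16.0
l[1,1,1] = 22.0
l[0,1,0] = 16.0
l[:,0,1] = [55.0, 81.0]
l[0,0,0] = -88.0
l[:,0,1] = [55.0, 81.0]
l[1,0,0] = 61.0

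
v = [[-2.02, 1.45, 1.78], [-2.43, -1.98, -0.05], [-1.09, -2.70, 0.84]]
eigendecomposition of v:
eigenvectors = [[(-0.65+0j), -0.65-0.00j, 0.36+0.00j], [(-0.05-0.61j), -0.05+0.61j, (-0.28+0j)], [0.11-0.45j, 0.11+0.45j, (0.89+0j)]]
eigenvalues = [(-2.21+2.58j), (-2.21-2.58j), (1.26+0j)]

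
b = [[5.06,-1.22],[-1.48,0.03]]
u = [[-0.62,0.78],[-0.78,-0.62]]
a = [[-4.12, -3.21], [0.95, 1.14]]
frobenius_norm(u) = 1.41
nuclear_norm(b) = 5.71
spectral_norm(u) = 1.00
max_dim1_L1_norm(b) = 6.28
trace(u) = -1.24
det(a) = -1.65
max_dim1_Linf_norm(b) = 5.06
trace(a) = -2.98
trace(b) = 5.09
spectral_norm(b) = 5.40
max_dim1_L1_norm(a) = 7.33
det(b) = -1.65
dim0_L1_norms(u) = [1.4, 1.4]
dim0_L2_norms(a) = [4.23, 3.41]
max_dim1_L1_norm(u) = 1.4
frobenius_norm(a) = 5.43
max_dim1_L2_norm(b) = 5.2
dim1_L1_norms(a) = [7.33, 2.09]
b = a @ u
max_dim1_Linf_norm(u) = 0.78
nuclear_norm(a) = 5.72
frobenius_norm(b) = 5.41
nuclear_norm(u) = 1.99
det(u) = 0.99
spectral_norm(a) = 5.42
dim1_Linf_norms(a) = [4.12, 1.14]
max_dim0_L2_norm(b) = 5.27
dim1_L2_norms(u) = [1.0, 1.0]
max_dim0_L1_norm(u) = 1.4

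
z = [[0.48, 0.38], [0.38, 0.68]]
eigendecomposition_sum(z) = [[0.12,  -0.09], [-0.09,  0.07]] + [[0.36, 0.47], [0.47, 0.61]]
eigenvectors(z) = [[-0.79,-0.61], [0.61,-0.79]]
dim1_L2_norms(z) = [0.61, 0.78]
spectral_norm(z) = 0.97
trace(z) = 1.16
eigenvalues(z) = [0.19, 0.97]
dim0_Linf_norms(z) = [0.48, 0.68]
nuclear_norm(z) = 1.16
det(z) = 0.18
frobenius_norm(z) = 0.99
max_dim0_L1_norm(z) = 1.06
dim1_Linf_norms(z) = [0.48, 0.68]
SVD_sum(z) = [[0.36,0.47], [0.47,0.61]] + [[0.12,-0.09], [-0.09,0.07]]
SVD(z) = [[-0.61, -0.79], [-0.79, 0.61]] @ diag([0.9729376540877701, 0.18706234591222995]) @ [[-0.61, -0.79],[-0.79, 0.61]]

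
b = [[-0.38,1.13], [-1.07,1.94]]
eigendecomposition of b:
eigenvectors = [[-0.82, -0.59], [-0.57, -0.8]]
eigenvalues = [0.41, 1.15]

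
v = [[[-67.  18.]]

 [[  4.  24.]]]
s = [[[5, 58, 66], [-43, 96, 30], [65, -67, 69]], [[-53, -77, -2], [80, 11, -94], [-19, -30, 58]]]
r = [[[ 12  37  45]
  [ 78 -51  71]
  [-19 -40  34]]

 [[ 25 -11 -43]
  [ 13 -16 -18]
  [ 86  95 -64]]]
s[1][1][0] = 80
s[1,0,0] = -53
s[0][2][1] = -67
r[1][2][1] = 95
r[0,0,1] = 37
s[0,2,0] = 65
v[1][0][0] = 4.0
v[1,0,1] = 24.0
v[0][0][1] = 18.0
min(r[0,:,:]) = -51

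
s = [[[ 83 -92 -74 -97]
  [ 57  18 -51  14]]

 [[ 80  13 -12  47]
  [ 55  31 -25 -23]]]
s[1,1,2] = -25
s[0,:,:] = [[83, -92, -74, -97], [57, 18, -51, 14]]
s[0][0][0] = 83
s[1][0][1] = 13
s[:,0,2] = [-74, -12]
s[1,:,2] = [-12, -25]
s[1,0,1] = 13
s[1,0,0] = 80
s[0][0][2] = -74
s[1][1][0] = 55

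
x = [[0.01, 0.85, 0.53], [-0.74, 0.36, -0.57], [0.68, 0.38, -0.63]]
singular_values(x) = [1.01, 1.0, 1.0]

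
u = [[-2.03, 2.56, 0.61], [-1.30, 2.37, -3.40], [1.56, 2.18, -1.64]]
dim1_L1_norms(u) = [5.2, 7.07, 5.38]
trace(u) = -1.30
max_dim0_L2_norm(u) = 4.11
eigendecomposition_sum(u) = [[-1.89-0.00j,0.29-0.00j,(1.49-0j)], [0.43+0.00j,-0.07+0.00j,(-0.34+0j)], [(1.41+0j),-0.22+0.00j,(-1.11+0j)]] + [[(-0.07+0.65j), (1.14-0.18j), -0.44+0.93j], [-0.86+0.48j, 1.22+1.24j, -1.53+0.27j], [0.08+0.73j, (1.2-0.47j), (-0.26+1.12j)]] + [[(-0.07-0.65j), 1.14+0.18j, -0.44-0.93j], [-0.86-0.48j, 1.22-1.24j, (-1.53-0.27j)], [(0.08-0.73j), 1.20+0.47j, (-0.26-1.12j)]]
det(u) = -30.18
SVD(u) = [[-0.38, 0.84, 0.38], [-0.81, -0.10, -0.58], [-0.45, -0.53, 0.72]] @ diag([5.178059885599706, 3.056290689967024, 1.906799160783348]) @ [[0.22,-0.75,0.63], [-0.78,0.25,0.57], [0.58,0.62,0.53]]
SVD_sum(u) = [[-0.43,1.47,-1.24],[-0.91,3.13,-2.63],[-0.50,1.73,-1.46]] + [[-2.02,0.64,1.46], [0.25,-0.08,-0.18], [1.27,-0.40,-0.91]] + [[0.42,  0.45,  0.39], [-0.64,  -0.68,  -0.59], [0.80,  0.85,  0.73]]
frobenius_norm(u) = 6.31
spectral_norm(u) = 5.18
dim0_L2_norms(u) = [2.87, 4.11, 3.82]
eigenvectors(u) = [[-0.79+0.00j, (0.27-0.38j), 0.27+0.38j], [(0.18+0j), (0.71+0j), (0.71-0j)], [0.59+0.00j, (0.21-0.48j), 0.21+0.48j]]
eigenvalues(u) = [(-3.07+0j), (0.88+3.01j), (0.88-3.01j)]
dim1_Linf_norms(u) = [2.56, 3.4, 2.18]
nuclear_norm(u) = 10.14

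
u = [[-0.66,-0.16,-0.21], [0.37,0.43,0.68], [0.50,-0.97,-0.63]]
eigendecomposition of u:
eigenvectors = [[0.49+0.00j,0.00+0.16j,0.00-0.16j], [(0.39+0j),(-0.35-0.47j),(-0.35+0.47j)], [-0.78+0.00j,(0.79+0j),(0.79-0j)]]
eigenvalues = [(-0.45+0j), (-0.2+0.68j), (-0.2-0.68j)]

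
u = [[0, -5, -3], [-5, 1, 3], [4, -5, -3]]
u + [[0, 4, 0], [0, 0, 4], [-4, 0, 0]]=[[0, -1, -3], [-5, 1, 7], [0, -5, -3]]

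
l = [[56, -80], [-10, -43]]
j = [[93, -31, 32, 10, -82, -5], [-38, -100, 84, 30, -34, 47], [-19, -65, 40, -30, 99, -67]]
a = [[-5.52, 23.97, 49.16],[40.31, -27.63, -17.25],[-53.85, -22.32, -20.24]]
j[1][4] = -34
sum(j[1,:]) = -11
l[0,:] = [56, -80]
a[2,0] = -53.85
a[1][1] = -27.63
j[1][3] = 30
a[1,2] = -17.25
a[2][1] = -22.32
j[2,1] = -65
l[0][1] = -80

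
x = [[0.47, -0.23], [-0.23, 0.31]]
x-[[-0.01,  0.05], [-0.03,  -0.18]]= [[0.48, -0.28], [-0.2, 0.49]]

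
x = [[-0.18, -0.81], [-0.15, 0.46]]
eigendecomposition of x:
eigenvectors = [[-0.98,0.71], [-0.19,-0.70]]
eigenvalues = [-0.33, 0.61]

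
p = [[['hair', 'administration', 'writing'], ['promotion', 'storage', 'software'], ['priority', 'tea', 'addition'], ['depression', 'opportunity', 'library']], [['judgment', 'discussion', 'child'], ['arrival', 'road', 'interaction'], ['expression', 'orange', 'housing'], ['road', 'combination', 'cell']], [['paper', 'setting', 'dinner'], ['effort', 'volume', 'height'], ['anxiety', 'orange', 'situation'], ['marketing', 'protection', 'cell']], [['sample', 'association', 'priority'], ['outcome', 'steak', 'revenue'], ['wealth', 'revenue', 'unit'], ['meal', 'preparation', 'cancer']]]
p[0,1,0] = 'promotion'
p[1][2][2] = 'housing'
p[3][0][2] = 'priority'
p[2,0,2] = 'dinner'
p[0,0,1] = 'administration'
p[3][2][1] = 'revenue'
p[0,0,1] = 'administration'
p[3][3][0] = 'meal'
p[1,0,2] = 'child'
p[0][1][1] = 'storage'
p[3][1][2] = 'revenue'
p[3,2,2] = 'unit'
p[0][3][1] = 'opportunity'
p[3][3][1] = 'preparation'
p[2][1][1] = 'volume'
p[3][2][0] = 'wealth'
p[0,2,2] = 'addition'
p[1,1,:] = ['arrival', 'road', 'interaction']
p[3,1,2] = 'revenue'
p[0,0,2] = 'writing'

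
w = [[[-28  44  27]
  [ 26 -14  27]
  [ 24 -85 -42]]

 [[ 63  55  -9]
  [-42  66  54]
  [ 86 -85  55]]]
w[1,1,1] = 66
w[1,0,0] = 63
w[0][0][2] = 27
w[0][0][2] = 27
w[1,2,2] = 55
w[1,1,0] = -42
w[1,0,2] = -9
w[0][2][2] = -42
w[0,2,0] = 24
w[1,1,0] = -42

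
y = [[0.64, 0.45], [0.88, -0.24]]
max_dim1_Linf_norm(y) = 0.88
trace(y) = 0.40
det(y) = -0.55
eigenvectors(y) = [[0.81, -0.35], [0.59, 0.94]]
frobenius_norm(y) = 1.20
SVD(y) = [[-0.62, -0.79], [-0.79, 0.62]] @ diag([1.0910272927396656, 0.5037454183386246]) @ [[-1.00, -0.08], [0.08, -1.0]]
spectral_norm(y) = 1.09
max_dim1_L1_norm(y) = 1.12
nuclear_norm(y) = 1.59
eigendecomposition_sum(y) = [[0.76, 0.28], [0.55, 0.21]] + [[-0.12, 0.17], [0.33, -0.45]]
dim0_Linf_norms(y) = [0.88, 0.45]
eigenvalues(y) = [0.97, -0.57]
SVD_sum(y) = [[0.67, 0.06], [0.85, 0.07]] + [[-0.03, 0.39], [0.03, -0.31]]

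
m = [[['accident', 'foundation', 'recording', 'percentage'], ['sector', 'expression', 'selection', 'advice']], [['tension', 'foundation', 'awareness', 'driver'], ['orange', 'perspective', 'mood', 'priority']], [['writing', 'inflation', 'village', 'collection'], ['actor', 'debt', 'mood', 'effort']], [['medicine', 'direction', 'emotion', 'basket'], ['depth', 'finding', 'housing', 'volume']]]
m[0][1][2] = 'selection'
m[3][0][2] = 'emotion'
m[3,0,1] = 'direction'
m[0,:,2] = ['recording', 'selection']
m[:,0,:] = [['accident', 'foundation', 'recording', 'percentage'], ['tension', 'foundation', 'awareness', 'driver'], ['writing', 'inflation', 'village', 'collection'], ['medicine', 'direction', 'emotion', 'basket']]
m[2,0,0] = 'writing'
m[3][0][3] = 'basket'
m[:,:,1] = [['foundation', 'expression'], ['foundation', 'perspective'], ['inflation', 'debt'], ['direction', 'finding']]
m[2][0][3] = 'collection'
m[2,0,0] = 'writing'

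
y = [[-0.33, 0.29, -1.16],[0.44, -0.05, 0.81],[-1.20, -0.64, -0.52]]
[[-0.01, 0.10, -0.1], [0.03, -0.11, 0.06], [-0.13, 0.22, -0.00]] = y @ [[0.08, -0.12, -0.01],[0.06, -0.06, -0.04],[-0.0, -0.07, 0.08]]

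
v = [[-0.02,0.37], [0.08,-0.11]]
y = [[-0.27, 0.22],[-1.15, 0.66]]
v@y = [[-0.42, 0.24], [0.1, -0.06]]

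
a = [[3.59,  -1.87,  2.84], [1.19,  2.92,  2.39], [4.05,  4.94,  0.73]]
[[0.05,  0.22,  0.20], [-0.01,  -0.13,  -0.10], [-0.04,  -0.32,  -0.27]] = a @ [[0.00, 0.0, 0.00], [-0.01, -0.07, -0.06], [0.01, 0.03, 0.03]]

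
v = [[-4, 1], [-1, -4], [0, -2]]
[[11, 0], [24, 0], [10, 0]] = v @ [[-4, 0], [-5, 0]]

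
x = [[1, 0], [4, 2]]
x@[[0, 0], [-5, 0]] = [[0, 0], [-10, 0]]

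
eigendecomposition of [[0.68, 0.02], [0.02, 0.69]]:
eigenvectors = [[-0.79, -0.62], [0.62, -0.79]]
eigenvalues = [0.66, 0.71]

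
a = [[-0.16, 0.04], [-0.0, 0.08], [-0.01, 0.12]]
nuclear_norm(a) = 0.31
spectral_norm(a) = 0.18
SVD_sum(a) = [[-0.12, 0.09],[-0.04, 0.03],[-0.06, 0.05]] + [[-0.04,-0.05],[0.04,0.05],[0.05,0.07]]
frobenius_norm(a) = 0.22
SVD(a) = [[-0.84, 0.54], [-0.28, -0.49], [-0.47, -0.68]] @ diag([0.17840137210538676, 0.12756547507423527]) @ [[0.78, -0.63],[-0.63, -0.78]]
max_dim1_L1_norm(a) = 0.2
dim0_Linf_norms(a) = [0.16, 0.12]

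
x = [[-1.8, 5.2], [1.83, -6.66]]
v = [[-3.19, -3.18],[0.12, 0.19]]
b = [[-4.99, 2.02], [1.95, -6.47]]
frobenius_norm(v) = 4.51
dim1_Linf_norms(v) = [3.19, 0.19]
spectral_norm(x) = 8.83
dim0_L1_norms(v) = [3.31, 3.37]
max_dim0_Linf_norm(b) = 6.47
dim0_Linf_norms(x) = [1.83, 6.66]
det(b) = 28.35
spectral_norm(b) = 7.85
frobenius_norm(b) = 8.64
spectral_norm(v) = 4.51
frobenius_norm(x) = 8.83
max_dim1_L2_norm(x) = 6.91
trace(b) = -11.46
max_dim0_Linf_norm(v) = 3.19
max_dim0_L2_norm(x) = 8.45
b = x + v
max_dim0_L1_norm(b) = 8.49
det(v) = -0.22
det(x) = 2.47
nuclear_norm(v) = 4.56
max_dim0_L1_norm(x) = 11.86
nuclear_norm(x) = 9.11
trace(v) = -3.00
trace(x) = -8.46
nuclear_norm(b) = 11.46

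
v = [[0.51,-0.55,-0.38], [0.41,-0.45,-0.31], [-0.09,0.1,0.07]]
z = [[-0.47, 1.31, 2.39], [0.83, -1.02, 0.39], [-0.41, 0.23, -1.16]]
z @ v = [[0.08, -0.09, -0.06], [-0.03, 0.04, 0.03], [-0.01, 0.01, 0.0]]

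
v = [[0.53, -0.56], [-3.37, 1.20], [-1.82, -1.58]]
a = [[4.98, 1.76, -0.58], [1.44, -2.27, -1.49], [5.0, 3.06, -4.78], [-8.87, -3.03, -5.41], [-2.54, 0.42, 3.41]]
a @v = [[-2.24, 0.24], [11.12, -1.18], [1.04, 8.42], [15.36, 9.88], [-8.97, -3.46]]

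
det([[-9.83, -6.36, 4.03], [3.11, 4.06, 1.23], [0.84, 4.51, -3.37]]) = 158.579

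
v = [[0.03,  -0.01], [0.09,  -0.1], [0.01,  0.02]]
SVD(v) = [[-0.2, 0.59], [-0.98, -0.07], [0.06, 0.81]] @ diag([0.13757500996650412, 0.025944491375170405]) @ [[-0.68, 0.73], [0.73, 0.68]]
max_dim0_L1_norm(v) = 0.13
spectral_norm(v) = 0.14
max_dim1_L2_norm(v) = 0.13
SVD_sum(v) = [[0.02,-0.02],[0.09,-0.1],[-0.01,0.01]] + [[0.01, 0.01], [-0.0, -0.00], [0.02, 0.01]]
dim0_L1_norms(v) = [0.13, 0.13]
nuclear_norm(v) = 0.16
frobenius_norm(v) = 0.14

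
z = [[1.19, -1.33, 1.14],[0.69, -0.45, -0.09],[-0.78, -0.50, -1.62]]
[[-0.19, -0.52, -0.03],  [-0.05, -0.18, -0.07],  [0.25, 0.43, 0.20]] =z @ [[-0.11, -0.26, -0.19],[-0.03, 0.03, -0.14],[-0.09, -0.15, 0.01]]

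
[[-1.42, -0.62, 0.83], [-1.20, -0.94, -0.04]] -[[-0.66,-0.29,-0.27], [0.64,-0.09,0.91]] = [[-0.76, -0.33, 1.1], [-1.84, -0.85, -0.95]]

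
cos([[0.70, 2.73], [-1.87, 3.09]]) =[[0.86, -4.49], [3.08, -3.07]]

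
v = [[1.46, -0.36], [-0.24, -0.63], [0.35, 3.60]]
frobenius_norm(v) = 3.97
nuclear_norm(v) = 5.18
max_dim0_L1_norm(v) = 4.59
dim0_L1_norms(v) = [2.05, 4.59]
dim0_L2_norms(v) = [1.52, 3.67]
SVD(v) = [[-0.07,0.99], [-0.18,-0.13], [0.98,0.04]] @ diag([3.681881072509571, 1.4973148526264515]) @ [[0.08, 1.00],[1.00, -0.08]]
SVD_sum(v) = [[-0.02, -0.24], [-0.05, -0.64], [0.28, 3.61]] + [[1.48, -0.12], [-0.19, 0.01], [0.07, -0.01]]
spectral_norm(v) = 3.68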